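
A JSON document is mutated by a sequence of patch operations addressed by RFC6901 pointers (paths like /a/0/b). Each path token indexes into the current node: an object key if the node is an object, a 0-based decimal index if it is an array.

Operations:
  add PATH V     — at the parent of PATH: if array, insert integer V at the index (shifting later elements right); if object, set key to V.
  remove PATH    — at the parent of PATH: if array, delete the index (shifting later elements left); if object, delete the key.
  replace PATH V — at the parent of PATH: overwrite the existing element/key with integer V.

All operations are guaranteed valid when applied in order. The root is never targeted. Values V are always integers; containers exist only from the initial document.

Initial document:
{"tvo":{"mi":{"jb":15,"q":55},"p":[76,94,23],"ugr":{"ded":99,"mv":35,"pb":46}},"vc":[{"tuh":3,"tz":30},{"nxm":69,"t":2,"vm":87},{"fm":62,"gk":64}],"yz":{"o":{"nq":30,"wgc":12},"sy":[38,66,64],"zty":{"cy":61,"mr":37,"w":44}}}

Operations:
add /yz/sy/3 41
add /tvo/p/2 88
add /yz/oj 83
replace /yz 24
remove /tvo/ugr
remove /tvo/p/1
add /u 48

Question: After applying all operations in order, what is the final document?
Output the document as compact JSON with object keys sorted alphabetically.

Answer: {"tvo":{"mi":{"jb":15,"q":55},"p":[76,88,23]},"u":48,"vc":[{"tuh":3,"tz":30},{"nxm":69,"t":2,"vm":87},{"fm":62,"gk":64}],"yz":24}

Derivation:
After op 1 (add /yz/sy/3 41): {"tvo":{"mi":{"jb":15,"q":55},"p":[76,94,23],"ugr":{"ded":99,"mv":35,"pb":46}},"vc":[{"tuh":3,"tz":30},{"nxm":69,"t":2,"vm":87},{"fm":62,"gk":64}],"yz":{"o":{"nq":30,"wgc":12},"sy":[38,66,64,41],"zty":{"cy":61,"mr":37,"w":44}}}
After op 2 (add /tvo/p/2 88): {"tvo":{"mi":{"jb":15,"q":55},"p":[76,94,88,23],"ugr":{"ded":99,"mv":35,"pb":46}},"vc":[{"tuh":3,"tz":30},{"nxm":69,"t":2,"vm":87},{"fm":62,"gk":64}],"yz":{"o":{"nq":30,"wgc":12},"sy":[38,66,64,41],"zty":{"cy":61,"mr":37,"w":44}}}
After op 3 (add /yz/oj 83): {"tvo":{"mi":{"jb":15,"q":55},"p":[76,94,88,23],"ugr":{"ded":99,"mv":35,"pb":46}},"vc":[{"tuh":3,"tz":30},{"nxm":69,"t":2,"vm":87},{"fm":62,"gk":64}],"yz":{"o":{"nq":30,"wgc":12},"oj":83,"sy":[38,66,64,41],"zty":{"cy":61,"mr":37,"w":44}}}
After op 4 (replace /yz 24): {"tvo":{"mi":{"jb":15,"q":55},"p":[76,94,88,23],"ugr":{"ded":99,"mv":35,"pb":46}},"vc":[{"tuh":3,"tz":30},{"nxm":69,"t":2,"vm":87},{"fm":62,"gk":64}],"yz":24}
After op 5 (remove /tvo/ugr): {"tvo":{"mi":{"jb":15,"q":55},"p":[76,94,88,23]},"vc":[{"tuh":3,"tz":30},{"nxm":69,"t":2,"vm":87},{"fm":62,"gk":64}],"yz":24}
After op 6 (remove /tvo/p/1): {"tvo":{"mi":{"jb":15,"q":55},"p":[76,88,23]},"vc":[{"tuh":3,"tz":30},{"nxm":69,"t":2,"vm":87},{"fm":62,"gk":64}],"yz":24}
After op 7 (add /u 48): {"tvo":{"mi":{"jb":15,"q":55},"p":[76,88,23]},"u":48,"vc":[{"tuh":3,"tz":30},{"nxm":69,"t":2,"vm":87},{"fm":62,"gk":64}],"yz":24}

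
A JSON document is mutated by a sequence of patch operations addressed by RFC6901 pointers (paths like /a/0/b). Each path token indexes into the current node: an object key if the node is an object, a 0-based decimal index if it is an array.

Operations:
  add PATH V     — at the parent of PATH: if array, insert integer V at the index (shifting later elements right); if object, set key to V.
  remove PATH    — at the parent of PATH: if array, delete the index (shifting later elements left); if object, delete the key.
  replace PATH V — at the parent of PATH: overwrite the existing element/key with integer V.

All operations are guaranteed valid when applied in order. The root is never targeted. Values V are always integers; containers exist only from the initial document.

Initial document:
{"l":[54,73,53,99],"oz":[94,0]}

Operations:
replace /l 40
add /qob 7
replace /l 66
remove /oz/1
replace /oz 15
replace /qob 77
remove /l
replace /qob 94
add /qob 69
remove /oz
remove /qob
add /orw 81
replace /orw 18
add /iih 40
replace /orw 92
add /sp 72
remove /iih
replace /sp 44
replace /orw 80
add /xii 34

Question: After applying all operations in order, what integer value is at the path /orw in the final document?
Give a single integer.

Answer: 80

Derivation:
After op 1 (replace /l 40): {"l":40,"oz":[94,0]}
After op 2 (add /qob 7): {"l":40,"oz":[94,0],"qob":7}
After op 3 (replace /l 66): {"l":66,"oz":[94,0],"qob":7}
After op 4 (remove /oz/1): {"l":66,"oz":[94],"qob":7}
After op 5 (replace /oz 15): {"l":66,"oz":15,"qob":7}
After op 6 (replace /qob 77): {"l":66,"oz":15,"qob":77}
After op 7 (remove /l): {"oz":15,"qob":77}
After op 8 (replace /qob 94): {"oz":15,"qob":94}
After op 9 (add /qob 69): {"oz":15,"qob":69}
After op 10 (remove /oz): {"qob":69}
After op 11 (remove /qob): {}
After op 12 (add /orw 81): {"orw":81}
After op 13 (replace /orw 18): {"orw":18}
After op 14 (add /iih 40): {"iih":40,"orw":18}
After op 15 (replace /orw 92): {"iih":40,"orw":92}
After op 16 (add /sp 72): {"iih":40,"orw":92,"sp":72}
After op 17 (remove /iih): {"orw":92,"sp":72}
After op 18 (replace /sp 44): {"orw":92,"sp":44}
After op 19 (replace /orw 80): {"orw":80,"sp":44}
After op 20 (add /xii 34): {"orw":80,"sp":44,"xii":34}
Value at /orw: 80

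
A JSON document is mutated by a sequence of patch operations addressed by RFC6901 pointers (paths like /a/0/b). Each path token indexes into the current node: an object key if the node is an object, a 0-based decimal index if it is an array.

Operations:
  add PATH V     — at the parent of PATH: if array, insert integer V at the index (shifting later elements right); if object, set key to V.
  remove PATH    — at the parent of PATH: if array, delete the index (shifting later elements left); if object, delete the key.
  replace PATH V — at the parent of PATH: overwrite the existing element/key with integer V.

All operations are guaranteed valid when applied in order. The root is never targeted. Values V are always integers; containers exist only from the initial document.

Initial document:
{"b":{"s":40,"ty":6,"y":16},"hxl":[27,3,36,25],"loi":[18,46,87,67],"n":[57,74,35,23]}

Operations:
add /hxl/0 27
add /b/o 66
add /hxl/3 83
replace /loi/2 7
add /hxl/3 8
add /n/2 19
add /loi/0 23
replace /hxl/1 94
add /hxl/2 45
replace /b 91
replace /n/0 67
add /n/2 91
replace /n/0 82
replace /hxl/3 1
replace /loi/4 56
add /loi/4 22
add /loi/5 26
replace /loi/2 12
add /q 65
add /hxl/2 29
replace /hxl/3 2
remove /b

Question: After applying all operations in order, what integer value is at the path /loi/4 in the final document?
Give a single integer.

After op 1 (add /hxl/0 27): {"b":{"s":40,"ty":6,"y":16},"hxl":[27,27,3,36,25],"loi":[18,46,87,67],"n":[57,74,35,23]}
After op 2 (add /b/o 66): {"b":{"o":66,"s":40,"ty":6,"y":16},"hxl":[27,27,3,36,25],"loi":[18,46,87,67],"n":[57,74,35,23]}
After op 3 (add /hxl/3 83): {"b":{"o":66,"s":40,"ty":6,"y":16},"hxl":[27,27,3,83,36,25],"loi":[18,46,87,67],"n":[57,74,35,23]}
After op 4 (replace /loi/2 7): {"b":{"o":66,"s":40,"ty":6,"y":16},"hxl":[27,27,3,83,36,25],"loi":[18,46,7,67],"n":[57,74,35,23]}
After op 5 (add /hxl/3 8): {"b":{"o":66,"s":40,"ty":6,"y":16},"hxl":[27,27,3,8,83,36,25],"loi":[18,46,7,67],"n":[57,74,35,23]}
After op 6 (add /n/2 19): {"b":{"o":66,"s":40,"ty":6,"y":16},"hxl":[27,27,3,8,83,36,25],"loi":[18,46,7,67],"n":[57,74,19,35,23]}
After op 7 (add /loi/0 23): {"b":{"o":66,"s":40,"ty":6,"y":16},"hxl":[27,27,3,8,83,36,25],"loi":[23,18,46,7,67],"n":[57,74,19,35,23]}
After op 8 (replace /hxl/1 94): {"b":{"o":66,"s":40,"ty":6,"y":16},"hxl":[27,94,3,8,83,36,25],"loi":[23,18,46,7,67],"n":[57,74,19,35,23]}
After op 9 (add /hxl/2 45): {"b":{"o":66,"s":40,"ty":6,"y":16},"hxl":[27,94,45,3,8,83,36,25],"loi":[23,18,46,7,67],"n":[57,74,19,35,23]}
After op 10 (replace /b 91): {"b":91,"hxl":[27,94,45,3,8,83,36,25],"loi":[23,18,46,7,67],"n":[57,74,19,35,23]}
After op 11 (replace /n/0 67): {"b":91,"hxl":[27,94,45,3,8,83,36,25],"loi":[23,18,46,7,67],"n":[67,74,19,35,23]}
After op 12 (add /n/2 91): {"b":91,"hxl":[27,94,45,3,8,83,36,25],"loi":[23,18,46,7,67],"n":[67,74,91,19,35,23]}
After op 13 (replace /n/0 82): {"b":91,"hxl":[27,94,45,3,8,83,36,25],"loi":[23,18,46,7,67],"n":[82,74,91,19,35,23]}
After op 14 (replace /hxl/3 1): {"b":91,"hxl":[27,94,45,1,8,83,36,25],"loi":[23,18,46,7,67],"n":[82,74,91,19,35,23]}
After op 15 (replace /loi/4 56): {"b":91,"hxl":[27,94,45,1,8,83,36,25],"loi":[23,18,46,7,56],"n":[82,74,91,19,35,23]}
After op 16 (add /loi/4 22): {"b":91,"hxl":[27,94,45,1,8,83,36,25],"loi":[23,18,46,7,22,56],"n":[82,74,91,19,35,23]}
After op 17 (add /loi/5 26): {"b":91,"hxl":[27,94,45,1,8,83,36,25],"loi":[23,18,46,7,22,26,56],"n":[82,74,91,19,35,23]}
After op 18 (replace /loi/2 12): {"b":91,"hxl":[27,94,45,1,8,83,36,25],"loi":[23,18,12,7,22,26,56],"n":[82,74,91,19,35,23]}
After op 19 (add /q 65): {"b":91,"hxl":[27,94,45,1,8,83,36,25],"loi":[23,18,12,7,22,26,56],"n":[82,74,91,19,35,23],"q":65}
After op 20 (add /hxl/2 29): {"b":91,"hxl":[27,94,29,45,1,8,83,36,25],"loi":[23,18,12,7,22,26,56],"n":[82,74,91,19,35,23],"q":65}
After op 21 (replace /hxl/3 2): {"b":91,"hxl":[27,94,29,2,1,8,83,36,25],"loi":[23,18,12,7,22,26,56],"n":[82,74,91,19,35,23],"q":65}
After op 22 (remove /b): {"hxl":[27,94,29,2,1,8,83,36,25],"loi":[23,18,12,7,22,26,56],"n":[82,74,91,19,35,23],"q":65}
Value at /loi/4: 22

Answer: 22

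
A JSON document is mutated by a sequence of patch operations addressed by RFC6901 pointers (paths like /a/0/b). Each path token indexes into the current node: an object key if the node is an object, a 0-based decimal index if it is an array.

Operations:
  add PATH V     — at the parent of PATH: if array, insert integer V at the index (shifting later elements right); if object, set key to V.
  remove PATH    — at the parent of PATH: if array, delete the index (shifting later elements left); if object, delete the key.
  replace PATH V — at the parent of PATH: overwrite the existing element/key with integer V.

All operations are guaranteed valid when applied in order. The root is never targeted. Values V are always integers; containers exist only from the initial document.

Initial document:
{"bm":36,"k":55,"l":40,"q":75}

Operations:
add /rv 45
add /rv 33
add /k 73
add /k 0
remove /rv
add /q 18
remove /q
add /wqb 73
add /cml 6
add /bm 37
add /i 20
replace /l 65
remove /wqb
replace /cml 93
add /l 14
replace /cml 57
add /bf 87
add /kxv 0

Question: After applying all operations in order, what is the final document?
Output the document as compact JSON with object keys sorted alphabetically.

Answer: {"bf":87,"bm":37,"cml":57,"i":20,"k":0,"kxv":0,"l":14}

Derivation:
After op 1 (add /rv 45): {"bm":36,"k":55,"l":40,"q":75,"rv":45}
After op 2 (add /rv 33): {"bm":36,"k":55,"l":40,"q":75,"rv":33}
After op 3 (add /k 73): {"bm":36,"k":73,"l":40,"q":75,"rv":33}
After op 4 (add /k 0): {"bm":36,"k":0,"l":40,"q":75,"rv":33}
After op 5 (remove /rv): {"bm":36,"k":0,"l":40,"q":75}
After op 6 (add /q 18): {"bm":36,"k":0,"l":40,"q":18}
After op 7 (remove /q): {"bm":36,"k":0,"l":40}
After op 8 (add /wqb 73): {"bm":36,"k":0,"l":40,"wqb":73}
After op 9 (add /cml 6): {"bm":36,"cml":6,"k":0,"l":40,"wqb":73}
After op 10 (add /bm 37): {"bm":37,"cml":6,"k":0,"l":40,"wqb":73}
After op 11 (add /i 20): {"bm":37,"cml":6,"i":20,"k":0,"l":40,"wqb":73}
After op 12 (replace /l 65): {"bm":37,"cml":6,"i":20,"k":0,"l":65,"wqb":73}
After op 13 (remove /wqb): {"bm":37,"cml":6,"i":20,"k":0,"l":65}
After op 14 (replace /cml 93): {"bm":37,"cml":93,"i":20,"k":0,"l":65}
After op 15 (add /l 14): {"bm":37,"cml":93,"i":20,"k":0,"l":14}
After op 16 (replace /cml 57): {"bm":37,"cml":57,"i":20,"k":0,"l":14}
After op 17 (add /bf 87): {"bf":87,"bm":37,"cml":57,"i":20,"k":0,"l":14}
After op 18 (add /kxv 0): {"bf":87,"bm":37,"cml":57,"i":20,"k":0,"kxv":0,"l":14}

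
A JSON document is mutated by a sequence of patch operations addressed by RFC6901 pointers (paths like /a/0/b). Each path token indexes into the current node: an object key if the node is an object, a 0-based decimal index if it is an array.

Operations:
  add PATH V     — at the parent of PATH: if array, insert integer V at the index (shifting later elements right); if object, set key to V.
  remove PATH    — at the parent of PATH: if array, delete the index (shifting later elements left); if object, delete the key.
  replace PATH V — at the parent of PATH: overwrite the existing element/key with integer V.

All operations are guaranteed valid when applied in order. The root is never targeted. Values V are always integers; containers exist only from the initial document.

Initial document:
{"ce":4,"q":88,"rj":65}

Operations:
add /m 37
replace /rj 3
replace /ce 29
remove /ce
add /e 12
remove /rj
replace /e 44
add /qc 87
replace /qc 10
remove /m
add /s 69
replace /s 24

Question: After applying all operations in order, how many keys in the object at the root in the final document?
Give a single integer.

After op 1 (add /m 37): {"ce":4,"m":37,"q":88,"rj":65}
After op 2 (replace /rj 3): {"ce":4,"m":37,"q":88,"rj":3}
After op 3 (replace /ce 29): {"ce":29,"m":37,"q":88,"rj":3}
After op 4 (remove /ce): {"m":37,"q":88,"rj":3}
After op 5 (add /e 12): {"e":12,"m":37,"q":88,"rj":3}
After op 6 (remove /rj): {"e":12,"m":37,"q":88}
After op 7 (replace /e 44): {"e":44,"m":37,"q":88}
After op 8 (add /qc 87): {"e":44,"m":37,"q":88,"qc":87}
After op 9 (replace /qc 10): {"e":44,"m":37,"q":88,"qc":10}
After op 10 (remove /m): {"e":44,"q":88,"qc":10}
After op 11 (add /s 69): {"e":44,"q":88,"qc":10,"s":69}
After op 12 (replace /s 24): {"e":44,"q":88,"qc":10,"s":24}
Size at the root: 4

Answer: 4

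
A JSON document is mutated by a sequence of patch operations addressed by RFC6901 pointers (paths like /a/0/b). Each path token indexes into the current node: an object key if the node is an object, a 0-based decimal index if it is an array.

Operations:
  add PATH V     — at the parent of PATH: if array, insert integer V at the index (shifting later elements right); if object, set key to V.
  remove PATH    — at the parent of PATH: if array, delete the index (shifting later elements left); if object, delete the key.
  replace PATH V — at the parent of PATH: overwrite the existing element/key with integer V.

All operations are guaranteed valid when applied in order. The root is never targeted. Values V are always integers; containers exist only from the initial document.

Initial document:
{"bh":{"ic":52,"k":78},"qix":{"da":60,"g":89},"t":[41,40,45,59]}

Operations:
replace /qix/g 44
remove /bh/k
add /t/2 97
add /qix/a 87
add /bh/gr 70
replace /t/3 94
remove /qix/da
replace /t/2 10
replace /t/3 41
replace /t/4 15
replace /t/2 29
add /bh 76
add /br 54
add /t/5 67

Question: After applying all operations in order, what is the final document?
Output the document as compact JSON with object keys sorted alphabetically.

Answer: {"bh":76,"br":54,"qix":{"a":87,"g":44},"t":[41,40,29,41,15,67]}

Derivation:
After op 1 (replace /qix/g 44): {"bh":{"ic":52,"k":78},"qix":{"da":60,"g":44},"t":[41,40,45,59]}
After op 2 (remove /bh/k): {"bh":{"ic":52},"qix":{"da":60,"g":44},"t":[41,40,45,59]}
After op 3 (add /t/2 97): {"bh":{"ic":52},"qix":{"da":60,"g":44},"t":[41,40,97,45,59]}
After op 4 (add /qix/a 87): {"bh":{"ic":52},"qix":{"a":87,"da":60,"g":44},"t":[41,40,97,45,59]}
After op 5 (add /bh/gr 70): {"bh":{"gr":70,"ic":52},"qix":{"a":87,"da":60,"g":44},"t":[41,40,97,45,59]}
After op 6 (replace /t/3 94): {"bh":{"gr":70,"ic":52},"qix":{"a":87,"da":60,"g":44},"t":[41,40,97,94,59]}
After op 7 (remove /qix/da): {"bh":{"gr":70,"ic":52},"qix":{"a":87,"g":44},"t":[41,40,97,94,59]}
After op 8 (replace /t/2 10): {"bh":{"gr":70,"ic":52},"qix":{"a":87,"g":44},"t":[41,40,10,94,59]}
After op 9 (replace /t/3 41): {"bh":{"gr":70,"ic":52},"qix":{"a":87,"g":44},"t":[41,40,10,41,59]}
After op 10 (replace /t/4 15): {"bh":{"gr":70,"ic":52},"qix":{"a":87,"g":44},"t":[41,40,10,41,15]}
After op 11 (replace /t/2 29): {"bh":{"gr":70,"ic":52},"qix":{"a":87,"g":44},"t":[41,40,29,41,15]}
After op 12 (add /bh 76): {"bh":76,"qix":{"a":87,"g":44},"t":[41,40,29,41,15]}
After op 13 (add /br 54): {"bh":76,"br":54,"qix":{"a":87,"g":44},"t":[41,40,29,41,15]}
After op 14 (add /t/5 67): {"bh":76,"br":54,"qix":{"a":87,"g":44},"t":[41,40,29,41,15,67]}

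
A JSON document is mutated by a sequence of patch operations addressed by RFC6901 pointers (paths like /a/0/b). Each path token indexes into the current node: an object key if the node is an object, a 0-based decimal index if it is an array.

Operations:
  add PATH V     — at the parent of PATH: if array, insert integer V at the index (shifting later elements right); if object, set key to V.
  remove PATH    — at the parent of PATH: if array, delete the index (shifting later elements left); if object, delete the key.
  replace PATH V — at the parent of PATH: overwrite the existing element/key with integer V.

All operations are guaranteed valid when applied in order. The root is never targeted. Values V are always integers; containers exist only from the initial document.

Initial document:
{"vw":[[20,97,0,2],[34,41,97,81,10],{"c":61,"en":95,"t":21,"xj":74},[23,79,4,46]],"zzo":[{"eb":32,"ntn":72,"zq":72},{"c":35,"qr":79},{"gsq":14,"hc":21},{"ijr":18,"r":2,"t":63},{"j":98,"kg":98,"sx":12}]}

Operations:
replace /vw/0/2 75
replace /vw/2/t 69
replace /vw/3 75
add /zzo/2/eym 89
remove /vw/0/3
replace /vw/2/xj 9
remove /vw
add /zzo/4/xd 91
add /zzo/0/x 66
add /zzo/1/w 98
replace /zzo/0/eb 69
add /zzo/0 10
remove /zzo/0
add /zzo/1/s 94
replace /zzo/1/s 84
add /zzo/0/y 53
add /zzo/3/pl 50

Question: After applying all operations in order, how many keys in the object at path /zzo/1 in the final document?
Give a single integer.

Answer: 4

Derivation:
After op 1 (replace /vw/0/2 75): {"vw":[[20,97,75,2],[34,41,97,81,10],{"c":61,"en":95,"t":21,"xj":74},[23,79,4,46]],"zzo":[{"eb":32,"ntn":72,"zq":72},{"c":35,"qr":79},{"gsq":14,"hc":21},{"ijr":18,"r":2,"t":63},{"j":98,"kg":98,"sx":12}]}
After op 2 (replace /vw/2/t 69): {"vw":[[20,97,75,2],[34,41,97,81,10],{"c":61,"en":95,"t":69,"xj":74},[23,79,4,46]],"zzo":[{"eb":32,"ntn":72,"zq":72},{"c":35,"qr":79},{"gsq":14,"hc":21},{"ijr":18,"r":2,"t":63},{"j":98,"kg":98,"sx":12}]}
After op 3 (replace /vw/3 75): {"vw":[[20,97,75,2],[34,41,97,81,10],{"c":61,"en":95,"t":69,"xj":74},75],"zzo":[{"eb":32,"ntn":72,"zq":72},{"c":35,"qr":79},{"gsq":14,"hc":21},{"ijr":18,"r":2,"t":63},{"j":98,"kg":98,"sx":12}]}
After op 4 (add /zzo/2/eym 89): {"vw":[[20,97,75,2],[34,41,97,81,10],{"c":61,"en":95,"t":69,"xj":74},75],"zzo":[{"eb":32,"ntn":72,"zq":72},{"c":35,"qr":79},{"eym":89,"gsq":14,"hc":21},{"ijr":18,"r":2,"t":63},{"j":98,"kg":98,"sx":12}]}
After op 5 (remove /vw/0/3): {"vw":[[20,97,75],[34,41,97,81,10],{"c":61,"en":95,"t":69,"xj":74},75],"zzo":[{"eb":32,"ntn":72,"zq":72},{"c":35,"qr":79},{"eym":89,"gsq":14,"hc":21},{"ijr":18,"r":2,"t":63},{"j":98,"kg":98,"sx":12}]}
After op 6 (replace /vw/2/xj 9): {"vw":[[20,97,75],[34,41,97,81,10],{"c":61,"en":95,"t":69,"xj":9},75],"zzo":[{"eb":32,"ntn":72,"zq":72},{"c":35,"qr":79},{"eym":89,"gsq":14,"hc":21},{"ijr":18,"r":2,"t":63},{"j":98,"kg":98,"sx":12}]}
After op 7 (remove /vw): {"zzo":[{"eb":32,"ntn":72,"zq":72},{"c":35,"qr":79},{"eym":89,"gsq":14,"hc":21},{"ijr":18,"r":2,"t":63},{"j":98,"kg":98,"sx":12}]}
After op 8 (add /zzo/4/xd 91): {"zzo":[{"eb":32,"ntn":72,"zq":72},{"c":35,"qr":79},{"eym":89,"gsq":14,"hc":21},{"ijr":18,"r":2,"t":63},{"j":98,"kg":98,"sx":12,"xd":91}]}
After op 9 (add /zzo/0/x 66): {"zzo":[{"eb":32,"ntn":72,"x":66,"zq":72},{"c":35,"qr":79},{"eym":89,"gsq":14,"hc":21},{"ijr":18,"r":2,"t":63},{"j":98,"kg":98,"sx":12,"xd":91}]}
After op 10 (add /zzo/1/w 98): {"zzo":[{"eb":32,"ntn":72,"x":66,"zq":72},{"c":35,"qr":79,"w":98},{"eym":89,"gsq":14,"hc":21},{"ijr":18,"r":2,"t":63},{"j":98,"kg":98,"sx":12,"xd":91}]}
After op 11 (replace /zzo/0/eb 69): {"zzo":[{"eb":69,"ntn":72,"x":66,"zq":72},{"c":35,"qr":79,"w":98},{"eym":89,"gsq":14,"hc":21},{"ijr":18,"r":2,"t":63},{"j":98,"kg":98,"sx":12,"xd":91}]}
After op 12 (add /zzo/0 10): {"zzo":[10,{"eb":69,"ntn":72,"x":66,"zq":72},{"c":35,"qr":79,"w":98},{"eym":89,"gsq":14,"hc":21},{"ijr":18,"r":2,"t":63},{"j":98,"kg":98,"sx":12,"xd":91}]}
After op 13 (remove /zzo/0): {"zzo":[{"eb":69,"ntn":72,"x":66,"zq":72},{"c":35,"qr":79,"w":98},{"eym":89,"gsq":14,"hc":21},{"ijr":18,"r":2,"t":63},{"j":98,"kg":98,"sx":12,"xd":91}]}
After op 14 (add /zzo/1/s 94): {"zzo":[{"eb":69,"ntn":72,"x":66,"zq":72},{"c":35,"qr":79,"s":94,"w":98},{"eym":89,"gsq":14,"hc":21},{"ijr":18,"r":2,"t":63},{"j":98,"kg":98,"sx":12,"xd":91}]}
After op 15 (replace /zzo/1/s 84): {"zzo":[{"eb":69,"ntn":72,"x":66,"zq":72},{"c":35,"qr":79,"s":84,"w":98},{"eym":89,"gsq":14,"hc":21},{"ijr":18,"r":2,"t":63},{"j":98,"kg":98,"sx":12,"xd":91}]}
After op 16 (add /zzo/0/y 53): {"zzo":[{"eb":69,"ntn":72,"x":66,"y":53,"zq":72},{"c":35,"qr":79,"s":84,"w":98},{"eym":89,"gsq":14,"hc":21},{"ijr":18,"r":2,"t":63},{"j":98,"kg":98,"sx":12,"xd":91}]}
After op 17 (add /zzo/3/pl 50): {"zzo":[{"eb":69,"ntn":72,"x":66,"y":53,"zq":72},{"c":35,"qr":79,"s":84,"w":98},{"eym":89,"gsq":14,"hc":21},{"ijr":18,"pl":50,"r":2,"t":63},{"j":98,"kg":98,"sx":12,"xd":91}]}
Size at path /zzo/1: 4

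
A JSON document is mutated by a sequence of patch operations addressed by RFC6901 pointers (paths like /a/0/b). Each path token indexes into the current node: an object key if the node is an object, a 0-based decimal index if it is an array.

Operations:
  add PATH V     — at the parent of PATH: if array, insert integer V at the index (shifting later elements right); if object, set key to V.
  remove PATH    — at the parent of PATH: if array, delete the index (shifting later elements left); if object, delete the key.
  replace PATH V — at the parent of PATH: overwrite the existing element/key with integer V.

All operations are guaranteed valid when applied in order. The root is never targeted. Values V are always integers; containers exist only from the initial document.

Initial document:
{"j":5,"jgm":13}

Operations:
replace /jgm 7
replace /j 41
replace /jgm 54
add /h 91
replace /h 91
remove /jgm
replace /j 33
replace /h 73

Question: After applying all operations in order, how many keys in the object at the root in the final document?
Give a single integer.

After op 1 (replace /jgm 7): {"j":5,"jgm":7}
After op 2 (replace /j 41): {"j":41,"jgm":7}
After op 3 (replace /jgm 54): {"j":41,"jgm":54}
After op 4 (add /h 91): {"h":91,"j":41,"jgm":54}
After op 5 (replace /h 91): {"h":91,"j":41,"jgm":54}
After op 6 (remove /jgm): {"h":91,"j":41}
After op 7 (replace /j 33): {"h":91,"j":33}
After op 8 (replace /h 73): {"h":73,"j":33}
Size at the root: 2

Answer: 2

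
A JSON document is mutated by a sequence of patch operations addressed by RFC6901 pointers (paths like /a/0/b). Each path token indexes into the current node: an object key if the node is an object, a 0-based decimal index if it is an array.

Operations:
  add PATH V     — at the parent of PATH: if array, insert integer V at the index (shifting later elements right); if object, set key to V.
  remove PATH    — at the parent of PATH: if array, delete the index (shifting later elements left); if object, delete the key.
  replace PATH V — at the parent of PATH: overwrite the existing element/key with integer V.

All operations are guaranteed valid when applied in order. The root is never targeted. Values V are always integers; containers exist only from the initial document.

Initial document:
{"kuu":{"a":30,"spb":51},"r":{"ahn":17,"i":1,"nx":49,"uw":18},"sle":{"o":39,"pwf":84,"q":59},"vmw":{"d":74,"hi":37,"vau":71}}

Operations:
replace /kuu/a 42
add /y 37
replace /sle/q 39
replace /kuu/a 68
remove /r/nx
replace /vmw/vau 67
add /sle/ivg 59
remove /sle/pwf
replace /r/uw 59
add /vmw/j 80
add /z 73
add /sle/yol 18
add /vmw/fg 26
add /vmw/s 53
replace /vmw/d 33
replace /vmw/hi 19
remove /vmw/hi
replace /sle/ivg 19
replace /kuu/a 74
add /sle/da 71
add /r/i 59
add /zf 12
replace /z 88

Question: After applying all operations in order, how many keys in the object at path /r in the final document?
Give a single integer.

After op 1 (replace /kuu/a 42): {"kuu":{"a":42,"spb":51},"r":{"ahn":17,"i":1,"nx":49,"uw":18},"sle":{"o":39,"pwf":84,"q":59},"vmw":{"d":74,"hi":37,"vau":71}}
After op 2 (add /y 37): {"kuu":{"a":42,"spb":51},"r":{"ahn":17,"i":1,"nx":49,"uw":18},"sle":{"o":39,"pwf":84,"q":59},"vmw":{"d":74,"hi":37,"vau":71},"y":37}
After op 3 (replace /sle/q 39): {"kuu":{"a":42,"spb":51},"r":{"ahn":17,"i":1,"nx":49,"uw":18},"sle":{"o":39,"pwf":84,"q":39},"vmw":{"d":74,"hi":37,"vau":71},"y":37}
After op 4 (replace /kuu/a 68): {"kuu":{"a":68,"spb":51},"r":{"ahn":17,"i":1,"nx":49,"uw":18},"sle":{"o":39,"pwf":84,"q":39},"vmw":{"d":74,"hi":37,"vau":71},"y":37}
After op 5 (remove /r/nx): {"kuu":{"a":68,"spb":51},"r":{"ahn":17,"i":1,"uw":18},"sle":{"o":39,"pwf":84,"q":39},"vmw":{"d":74,"hi":37,"vau":71},"y":37}
After op 6 (replace /vmw/vau 67): {"kuu":{"a":68,"spb":51},"r":{"ahn":17,"i":1,"uw":18},"sle":{"o":39,"pwf":84,"q":39},"vmw":{"d":74,"hi":37,"vau":67},"y":37}
After op 7 (add /sle/ivg 59): {"kuu":{"a":68,"spb":51},"r":{"ahn":17,"i":1,"uw":18},"sle":{"ivg":59,"o":39,"pwf":84,"q":39},"vmw":{"d":74,"hi":37,"vau":67},"y":37}
After op 8 (remove /sle/pwf): {"kuu":{"a":68,"spb":51},"r":{"ahn":17,"i":1,"uw":18},"sle":{"ivg":59,"o":39,"q":39},"vmw":{"d":74,"hi":37,"vau":67},"y":37}
After op 9 (replace /r/uw 59): {"kuu":{"a":68,"spb":51},"r":{"ahn":17,"i":1,"uw":59},"sle":{"ivg":59,"o":39,"q":39},"vmw":{"d":74,"hi":37,"vau":67},"y":37}
After op 10 (add /vmw/j 80): {"kuu":{"a":68,"spb":51},"r":{"ahn":17,"i":1,"uw":59},"sle":{"ivg":59,"o":39,"q":39},"vmw":{"d":74,"hi":37,"j":80,"vau":67},"y":37}
After op 11 (add /z 73): {"kuu":{"a":68,"spb":51},"r":{"ahn":17,"i":1,"uw":59},"sle":{"ivg":59,"o":39,"q":39},"vmw":{"d":74,"hi":37,"j":80,"vau":67},"y":37,"z":73}
After op 12 (add /sle/yol 18): {"kuu":{"a":68,"spb":51},"r":{"ahn":17,"i":1,"uw":59},"sle":{"ivg":59,"o":39,"q":39,"yol":18},"vmw":{"d":74,"hi":37,"j":80,"vau":67},"y":37,"z":73}
After op 13 (add /vmw/fg 26): {"kuu":{"a":68,"spb":51},"r":{"ahn":17,"i":1,"uw":59},"sle":{"ivg":59,"o":39,"q":39,"yol":18},"vmw":{"d":74,"fg":26,"hi":37,"j":80,"vau":67},"y":37,"z":73}
After op 14 (add /vmw/s 53): {"kuu":{"a":68,"spb":51},"r":{"ahn":17,"i":1,"uw":59},"sle":{"ivg":59,"o":39,"q":39,"yol":18},"vmw":{"d":74,"fg":26,"hi":37,"j":80,"s":53,"vau":67},"y":37,"z":73}
After op 15 (replace /vmw/d 33): {"kuu":{"a":68,"spb":51},"r":{"ahn":17,"i":1,"uw":59},"sle":{"ivg":59,"o":39,"q":39,"yol":18},"vmw":{"d":33,"fg":26,"hi":37,"j":80,"s":53,"vau":67},"y":37,"z":73}
After op 16 (replace /vmw/hi 19): {"kuu":{"a":68,"spb":51},"r":{"ahn":17,"i":1,"uw":59},"sle":{"ivg":59,"o":39,"q":39,"yol":18},"vmw":{"d":33,"fg":26,"hi":19,"j":80,"s":53,"vau":67},"y":37,"z":73}
After op 17 (remove /vmw/hi): {"kuu":{"a":68,"spb":51},"r":{"ahn":17,"i":1,"uw":59},"sle":{"ivg":59,"o":39,"q":39,"yol":18},"vmw":{"d":33,"fg":26,"j":80,"s":53,"vau":67},"y":37,"z":73}
After op 18 (replace /sle/ivg 19): {"kuu":{"a":68,"spb":51},"r":{"ahn":17,"i":1,"uw":59},"sle":{"ivg":19,"o":39,"q":39,"yol":18},"vmw":{"d":33,"fg":26,"j":80,"s":53,"vau":67},"y":37,"z":73}
After op 19 (replace /kuu/a 74): {"kuu":{"a":74,"spb":51},"r":{"ahn":17,"i":1,"uw":59},"sle":{"ivg":19,"o":39,"q":39,"yol":18},"vmw":{"d":33,"fg":26,"j":80,"s":53,"vau":67},"y":37,"z":73}
After op 20 (add /sle/da 71): {"kuu":{"a":74,"spb":51},"r":{"ahn":17,"i":1,"uw":59},"sle":{"da":71,"ivg":19,"o":39,"q":39,"yol":18},"vmw":{"d":33,"fg":26,"j":80,"s":53,"vau":67},"y":37,"z":73}
After op 21 (add /r/i 59): {"kuu":{"a":74,"spb":51},"r":{"ahn":17,"i":59,"uw":59},"sle":{"da":71,"ivg":19,"o":39,"q":39,"yol":18},"vmw":{"d":33,"fg":26,"j":80,"s":53,"vau":67},"y":37,"z":73}
After op 22 (add /zf 12): {"kuu":{"a":74,"spb":51},"r":{"ahn":17,"i":59,"uw":59},"sle":{"da":71,"ivg":19,"o":39,"q":39,"yol":18},"vmw":{"d":33,"fg":26,"j":80,"s":53,"vau":67},"y":37,"z":73,"zf":12}
After op 23 (replace /z 88): {"kuu":{"a":74,"spb":51},"r":{"ahn":17,"i":59,"uw":59},"sle":{"da":71,"ivg":19,"o":39,"q":39,"yol":18},"vmw":{"d":33,"fg":26,"j":80,"s":53,"vau":67},"y":37,"z":88,"zf":12}
Size at path /r: 3

Answer: 3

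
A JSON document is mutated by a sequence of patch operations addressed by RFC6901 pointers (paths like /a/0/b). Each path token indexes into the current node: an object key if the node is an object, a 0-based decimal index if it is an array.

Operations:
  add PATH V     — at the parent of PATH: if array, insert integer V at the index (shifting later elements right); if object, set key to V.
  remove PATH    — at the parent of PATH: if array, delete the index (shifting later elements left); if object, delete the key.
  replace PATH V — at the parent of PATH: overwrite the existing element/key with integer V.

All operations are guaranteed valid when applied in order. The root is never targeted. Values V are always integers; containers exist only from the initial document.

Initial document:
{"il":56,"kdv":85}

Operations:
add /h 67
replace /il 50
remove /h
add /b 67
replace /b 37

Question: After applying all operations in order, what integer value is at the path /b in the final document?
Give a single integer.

After op 1 (add /h 67): {"h":67,"il":56,"kdv":85}
After op 2 (replace /il 50): {"h":67,"il":50,"kdv":85}
After op 3 (remove /h): {"il":50,"kdv":85}
After op 4 (add /b 67): {"b":67,"il":50,"kdv":85}
After op 5 (replace /b 37): {"b":37,"il":50,"kdv":85}
Value at /b: 37

Answer: 37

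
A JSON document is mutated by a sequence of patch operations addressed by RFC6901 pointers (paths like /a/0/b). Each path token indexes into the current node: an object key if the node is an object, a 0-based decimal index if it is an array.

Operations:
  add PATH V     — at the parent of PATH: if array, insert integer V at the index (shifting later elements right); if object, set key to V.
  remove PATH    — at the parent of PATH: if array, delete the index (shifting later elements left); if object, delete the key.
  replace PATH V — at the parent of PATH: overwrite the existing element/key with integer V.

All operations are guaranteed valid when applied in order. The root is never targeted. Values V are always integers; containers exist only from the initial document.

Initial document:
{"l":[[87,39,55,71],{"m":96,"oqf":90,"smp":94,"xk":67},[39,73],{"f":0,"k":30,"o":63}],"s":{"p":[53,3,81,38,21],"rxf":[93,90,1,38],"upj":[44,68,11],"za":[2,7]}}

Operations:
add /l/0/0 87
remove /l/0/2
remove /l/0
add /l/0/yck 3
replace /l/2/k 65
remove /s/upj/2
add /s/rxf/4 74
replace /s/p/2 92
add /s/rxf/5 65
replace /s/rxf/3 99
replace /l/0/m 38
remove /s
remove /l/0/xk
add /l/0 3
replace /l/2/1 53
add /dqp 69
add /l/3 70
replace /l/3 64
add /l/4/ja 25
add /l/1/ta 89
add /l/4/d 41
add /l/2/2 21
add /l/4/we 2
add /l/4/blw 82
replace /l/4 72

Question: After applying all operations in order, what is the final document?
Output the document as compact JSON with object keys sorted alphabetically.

Answer: {"dqp":69,"l":[3,{"m":38,"oqf":90,"smp":94,"ta":89,"yck":3},[39,53,21],64,72]}

Derivation:
After op 1 (add /l/0/0 87): {"l":[[87,87,39,55,71],{"m":96,"oqf":90,"smp":94,"xk":67},[39,73],{"f":0,"k":30,"o":63}],"s":{"p":[53,3,81,38,21],"rxf":[93,90,1,38],"upj":[44,68,11],"za":[2,7]}}
After op 2 (remove /l/0/2): {"l":[[87,87,55,71],{"m":96,"oqf":90,"smp":94,"xk":67},[39,73],{"f":0,"k":30,"o":63}],"s":{"p":[53,3,81,38,21],"rxf":[93,90,1,38],"upj":[44,68,11],"za":[2,7]}}
After op 3 (remove /l/0): {"l":[{"m":96,"oqf":90,"smp":94,"xk":67},[39,73],{"f":0,"k":30,"o":63}],"s":{"p":[53,3,81,38,21],"rxf":[93,90,1,38],"upj":[44,68,11],"za":[2,7]}}
After op 4 (add /l/0/yck 3): {"l":[{"m":96,"oqf":90,"smp":94,"xk":67,"yck":3},[39,73],{"f":0,"k":30,"o":63}],"s":{"p":[53,3,81,38,21],"rxf":[93,90,1,38],"upj":[44,68,11],"za":[2,7]}}
After op 5 (replace /l/2/k 65): {"l":[{"m":96,"oqf":90,"smp":94,"xk":67,"yck":3},[39,73],{"f":0,"k":65,"o":63}],"s":{"p":[53,3,81,38,21],"rxf":[93,90,1,38],"upj":[44,68,11],"za":[2,7]}}
After op 6 (remove /s/upj/2): {"l":[{"m":96,"oqf":90,"smp":94,"xk":67,"yck":3},[39,73],{"f":0,"k":65,"o":63}],"s":{"p":[53,3,81,38,21],"rxf":[93,90,1,38],"upj":[44,68],"za":[2,7]}}
After op 7 (add /s/rxf/4 74): {"l":[{"m":96,"oqf":90,"smp":94,"xk":67,"yck":3},[39,73],{"f":0,"k":65,"o":63}],"s":{"p":[53,3,81,38,21],"rxf":[93,90,1,38,74],"upj":[44,68],"za":[2,7]}}
After op 8 (replace /s/p/2 92): {"l":[{"m":96,"oqf":90,"smp":94,"xk":67,"yck":3},[39,73],{"f":0,"k":65,"o":63}],"s":{"p":[53,3,92,38,21],"rxf":[93,90,1,38,74],"upj":[44,68],"za":[2,7]}}
After op 9 (add /s/rxf/5 65): {"l":[{"m":96,"oqf":90,"smp":94,"xk":67,"yck":3},[39,73],{"f":0,"k":65,"o":63}],"s":{"p":[53,3,92,38,21],"rxf":[93,90,1,38,74,65],"upj":[44,68],"za":[2,7]}}
After op 10 (replace /s/rxf/3 99): {"l":[{"m":96,"oqf":90,"smp":94,"xk":67,"yck":3},[39,73],{"f":0,"k":65,"o":63}],"s":{"p":[53,3,92,38,21],"rxf":[93,90,1,99,74,65],"upj":[44,68],"za":[2,7]}}
After op 11 (replace /l/0/m 38): {"l":[{"m":38,"oqf":90,"smp":94,"xk":67,"yck":3},[39,73],{"f":0,"k":65,"o":63}],"s":{"p":[53,3,92,38,21],"rxf":[93,90,1,99,74,65],"upj":[44,68],"za":[2,7]}}
After op 12 (remove /s): {"l":[{"m":38,"oqf":90,"smp":94,"xk":67,"yck":3},[39,73],{"f":0,"k":65,"o":63}]}
After op 13 (remove /l/0/xk): {"l":[{"m":38,"oqf":90,"smp":94,"yck":3},[39,73],{"f":0,"k":65,"o":63}]}
After op 14 (add /l/0 3): {"l":[3,{"m":38,"oqf":90,"smp":94,"yck":3},[39,73],{"f":0,"k":65,"o":63}]}
After op 15 (replace /l/2/1 53): {"l":[3,{"m":38,"oqf":90,"smp":94,"yck":3},[39,53],{"f":0,"k":65,"o":63}]}
After op 16 (add /dqp 69): {"dqp":69,"l":[3,{"m":38,"oqf":90,"smp":94,"yck":3},[39,53],{"f":0,"k":65,"o":63}]}
After op 17 (add /l/3 70): {"dqp":69,"l":[3,{"m":38,"oqf":90,"smp":94,"yck":3},[39,53],70,{"f":0,"k":65,"o":63}]}
After op 18 (replace /l/3 64): {"dqp":69,"l":[3,{"m":38,"oqf":90,"smp":94,"yck":3},[39,53],64,{"f":0,"k":65,"o":63}]}
After op 19 (add /l/4/ja 25): {"dqp":69,"l":[3,{"m":38,"oqf":90,"smp":94,"yck":3},[39,53],64,{"f":0,"ja":25,"k":65,"o":63}]}
After op 20 (add /l/1/ta 89): {"dqp":69,"l":[3,{"m":38,"oqf":90,"smp":94,"ta":89,"yck":3},[39,53],64,{"f":0,"ja":25,"k":65,"o":63}]}
After op 21 (add /l/4/d 41): {"dqp":69,"l":[3,{"m":38,"oqf":90,"smp":94,"ta":89,"yck":3},[39,53],64,{"d":41,"f":0,"ja":25,"k":65,"o":63}]}
After op 22 (add /l/2/2 21): {"dqp":69,"l":[3,{"m":38,"oqf":90,"smp":94,"ta":89,"yck":3},[39,53,21],64,{"d":41,"f":0,"ja":25,"k":65,"o":63}]}
After op 23 (add /l/4/we 2): {"dqp":69,"l":[3,{"m":38,"oqf":90,"smp":94,"ta":89,"yck":3},[39,53,21],64,{"d":41,"f":0,"ja":25,"k":65,"o":63,"we":2}]}
After op 24 (add /l/4/blw 82): {"dqp":69,"l":[3,{"m":38,"oqf":90,"smp":94,"ta":89,"yck":3},[39,53,21],64,{"blw":82,"d":41,"f":0,"ja":25,"k":65,"o":63,"we":2}]}
After op 25 (replace /l/4 72): {"dqp":69,"l":[3,{"m":38,"oqf":90,"smp":94,"ta":89,"yck":3},[39,53,21],64,72]}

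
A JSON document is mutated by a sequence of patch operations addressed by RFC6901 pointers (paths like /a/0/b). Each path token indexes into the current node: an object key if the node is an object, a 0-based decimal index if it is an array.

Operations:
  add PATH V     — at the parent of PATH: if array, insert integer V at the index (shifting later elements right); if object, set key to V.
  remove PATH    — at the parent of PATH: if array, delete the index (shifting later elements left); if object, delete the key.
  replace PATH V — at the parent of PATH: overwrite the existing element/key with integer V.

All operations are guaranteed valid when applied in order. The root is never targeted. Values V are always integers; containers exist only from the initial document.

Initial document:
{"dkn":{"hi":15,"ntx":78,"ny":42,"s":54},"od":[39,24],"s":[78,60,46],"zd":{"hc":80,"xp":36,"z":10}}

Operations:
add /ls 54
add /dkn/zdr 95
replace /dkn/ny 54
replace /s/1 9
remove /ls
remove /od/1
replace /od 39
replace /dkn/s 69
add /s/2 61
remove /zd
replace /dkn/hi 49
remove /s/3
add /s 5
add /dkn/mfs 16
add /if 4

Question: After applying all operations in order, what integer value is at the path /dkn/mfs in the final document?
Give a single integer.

Answer: 16

Derivation:
After op 1 (add /ls 54): {"dkn":{"hi":15,"ntx":78,"ny":42,"s":54},"ls":54,"od":[39,24],"s":[78,60,46],"zd":{"hc":80,"xp":36,"z":10}}
After op 2 (add /dkn/zdr 95): {"dkn":{"hi":15,"ntx":78,"ny":42,"s":54,"zdr":95},"ls":54,"od":[39,24],"s":[78,60,46],"zd":{"hc":80,"xp":36,"z":10}}
After op 3 (replace /dkn/ny 54): {"dkn":{"hi":15,"ntx":78,"ny":54,"s":54,"zdr":95},"ls":54,"od":[39,24],"s":[78,60,46],"zd":{"hc":80,"xp":36,"z":10}}
After op 4 (replace /s/1 9): {"dkn":{"hi":15,"ntx":78,"ny":54,"s":54,"zdr":95},"ls":54,"od":[39,24],"s":[78,9,46],"zd":{"hc":80,"xp":36,"z":10}}
After op 5 (remove /ls): {"dkn":{"hi":15,"ntx":78,"ny":54,"s":54,"zdr":95},"od":[39,24],"s":[78,9,46],"zd":{"hc":80,"xp":36,"z":10}}
After op 6 (remove /od/1): {"dkn":{"hi":15,"ntx":78,"ny":54,"s":54,"zdr":95},"od":[39],"s":[78,9,46],"zd":{"hc":80,"xp":36,"z":10}}
After op 7 (replace /od 39): {"dkn":{"hi":15,"ntx":78,"ny":54,"s":54,"zdr":95},"od":39,"s":[78,9,46],"zd":{"hc":80,"xp":36,"z":10}}
After op 8 (replace /dkn/s 69): {"dkn":{"hi":15,"ntx":78,"ny":54,"s":69,"zdr":95},"od":39,"s":[78,9,46],"zd":{"hc":80,"xp":36,"z":10}}
After op 9 (add /s/2 61): {"dkn":{"hi":15,"ntx":78,"ny":54,"s":69,"zdr":95},"od":39,"s":[78,9,61,46],"zd":{"hc":80,"xp":36,"z":10}}
After op 10 (remove /zd): {"dkn":{"hi":15,"ntx":78,"ny":54,"s":69,"zdr":95},"od":39,"s":[78,9,61,46]}
After op 11 (replace /dkn/hi 49): {"dkn":{"hi":49,"ntx":78,"ny":54,"s":69,"zdr":95},"od":39,"s":[78,9,61,46]}
After op 12 (remove /s/3): {"dkn":{"hi":49,"ntx":78,"ny":54,"s":69,"zdr":95},"od":39,"s":[78,9,61]}
After op 13 (add /s 5): {"dkn":{"hi":49,"ntx":78,"ny":54,"s":69,"zdr":95},"od":39,"s":5}
After op 14 (add /dkn/mfs 16): {"dkn":{"hi":49,"mfs":16,"ntx":78,"ny":54,"s":69,"zdr":95},"od":39,"s":5}
After op 15 (add /if 4): {"dkn":{"hi":49,"mfs":16,"ntx":78,"ny":54,"s":69,"zdr":95},"if":4,"od":39,"s":5}
Value at /dkn/mfs: 16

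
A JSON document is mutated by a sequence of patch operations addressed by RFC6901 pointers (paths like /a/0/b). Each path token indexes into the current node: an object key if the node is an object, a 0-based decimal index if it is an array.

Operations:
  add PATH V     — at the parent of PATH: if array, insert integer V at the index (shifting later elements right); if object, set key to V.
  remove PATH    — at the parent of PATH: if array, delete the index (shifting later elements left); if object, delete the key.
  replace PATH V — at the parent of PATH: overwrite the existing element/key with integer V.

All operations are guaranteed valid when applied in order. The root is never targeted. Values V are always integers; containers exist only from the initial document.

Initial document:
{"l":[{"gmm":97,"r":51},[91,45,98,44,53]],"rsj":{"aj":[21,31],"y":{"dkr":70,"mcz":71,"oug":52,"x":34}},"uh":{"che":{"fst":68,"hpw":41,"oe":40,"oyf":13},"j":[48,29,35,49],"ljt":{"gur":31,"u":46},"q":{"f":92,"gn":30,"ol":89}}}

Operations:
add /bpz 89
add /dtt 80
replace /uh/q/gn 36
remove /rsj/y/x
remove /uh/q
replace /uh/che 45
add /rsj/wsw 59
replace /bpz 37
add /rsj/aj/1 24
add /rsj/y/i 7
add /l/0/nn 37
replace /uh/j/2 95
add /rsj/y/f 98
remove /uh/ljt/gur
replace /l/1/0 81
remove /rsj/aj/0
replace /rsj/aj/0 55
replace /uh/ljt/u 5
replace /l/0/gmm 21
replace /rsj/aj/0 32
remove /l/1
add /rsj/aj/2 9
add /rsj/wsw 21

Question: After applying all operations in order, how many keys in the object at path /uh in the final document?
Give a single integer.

Answer: 3

Derivation:
After op 1 (add /bpz 89): {"bpz":89,"l":[{"gmm":97,"r":51},[91,45,98,44,53]],"rsj":{"aj":[21,31],"y":{"dkr":70,"mcz":71,"oug":52,"x":34}},"uh":{"che":{"fst":68,"hpw":41,"oe":40,"oyf":13},"j":[48,29,35,49],"ljt":{"gur":31,"u":46},"q":{"f":92,"gn":30,"ol":89}}}
After op 2 (add /dtt 80): {"bpz":89,"dtt":80,"l":[{"gmm":97,"r":51},[91,45,98,44,53]],"rsj":{"aj":[21,31],"y":{"dkr":70,"mcz":71,"oug":52,"x":34}},"uh":{"che":{"fst":68,"hpw":41,"oe":40,"oyf":13},"j":[48,29,35,49],"ljt":{"gur":31,"u":46},"q":{"f":92,"gn":30,"ol":89}}}
After op 3 (replace /uh/q/gn 36): {"bpz":89,"dtt":80,"l":[{"gmm":97,"r":51},[91,45,98,44,53]],"rsj":{"aj":[21,31],"y":{"dkr":70,"mcz":71,"oug":52,"x":34}},"uh":{"che":{"fst":68,"hpw":41,"oe":40,"oyf":13},"j":[48,29,35,49],"ljt":{"gur":31,"u":46},"q":{"f":92,"gn":36,"ol":89}}}
After op 4 (remove /rsj/y/x): {"bpz":89,"dtt":80,"l":[{"gmm":97,"r":51},[91,45,98,44,53]],"rsj":{"aj":[21,31],"y":{"dkr":70,"mcz":71,"oug":52}},"uh":{"che":{"fst":68,"hpw":41,"oe":40,"oyf":13},"j":[48,29,35,49],"ljt":{"gur":31,"u":46},"q":{"f":92,"gn":36,"ol":89}}}
After op 5 (remove /uh/q): {"bpz":89,"dtt":80,"l":[{"gmm":97,"r":51},[91,45,98,44,53]],"rsj":{"aj":[21,31],"y":{"dkr":70,"mcz":71,"oug":52}},"uh":{"che":{"fst":68,"hpw":41,"oe":40,"oyf":13},"j":[48,29,35,49],"ljt":{"gur":31,"u":46}}}
After op 6 (replace /uh/che 45): {"bpz":89,"dtt":80,"l":[{"gmm":97,"r":51},[91,45,98,44,53]],"rsj":{"aj":[21,31],"y":{"dkr":70,"mcz":71,"oug":52}},"uh":{"che":45,"j":[48,29,35,49],"ljt":{"gur":31,"u":46}}}
After op 7 (add /rsj/wsw 59): {"bpz":89,"dtt":80,"l":[{"gmm":97,"r":51},[91,45,98,44,53]],"rsj":{"aj":[21,31],"wsw":59,"y":{"dkr":70,"mcz":71,"oug":52}},"uh":{"che":45,"j":[48,29,35,49],"ljt":{"gur":31,"u":46}}}
After op 8 (replace /bpz 37): {"bpz":37,"dtt":80,"l":[{"gmm":97,"r":51},[91,45,98,44,53]],"rsj":{"aj":[21,31],"wsw":59,"y":{"dkr":70,"mcz":71,"oug":52}},"uh":{"che":45,"j":[48,29,35,49],"ljt":{"gur":31,"u":46}}}
After op 9 (add /rsj/aj/1 24): {"bpz":37,"dtt":80,"l":[{"gmm":97,"r":51},[91,45,98,44,53]],"rsj":{"aj":[21,24,31],"wsw":59,"y":{"dkr":70,"mcz":71,"oug":52}},"uh":{"che":45,"j":[48,29,35,49],"ljt":{"gur":31,"u":46}}}
After op 10 (add /rsj/y/i 7): {"bpz":37,"dtt":80,"l":[{"gmm":97,"r":51},[91,45,98,44,53]],"rsj":{"aj":[21,24,31],"wsw":59,"y":{"dkr":70,"i":7,"mcz":71,"oug":52}},"uh":{"che":45,"j":[48,29,35,49],"ljt":{"gur":31,"u":46}}}
After op 11 (add /l/0/nn 37): {"bpz":37,"dtt":80,"l":[{"gmm":97,"nn":37,"r":51},[91,45,98,44,53]],"rsj":{"aj":[21,24,31],"wsw":59,"y":{"dkr":70,"i":7,"mcz":71,"oug":52}},"uh":{"che":45,"j":[48,29,35,49],"ljt":{"gur":31,"u":46}}}
After op 12 (replace /uh/j/2 95): {"bpz":37,"dtt":80,"l":[{"gmm":97,"nn":37,"r":51},[91,45,98,44,53]],"rsj":{"aj":[21,24,31],"wsw":59,"y":{"dkr":70,"i":7,"mcz":71,"oug":52}},"uh":{"che":45,"j":[48,29,95,49],"ljt":{"gur":31,"u":46}}}
After op 13 (add /rsj/y/f 98): {"bpz":37,"dtt":80,"l":[{"gmm":97,"nn":37,"r":51},[91,45,98,44,53]],"rsj":{"aj":[21,24,31],"wsw":59,"y":{"dkr":70,"f":98,"i":7,"mcz":71,"oug":52}},"uh":{"che":45,"j":[48,29,95,49],"ljt":{"gur":31,"u":46}}}
After op 14 (remove /uh/ljt/gur): {"bpz":37,"dtt":80,"l":[{"gmm":97,"nn":37,"r":51},[91,45,98,44,53]],"rsj":{"aj":[21,24,31],"wsw":59,"y":{"dkr":70,"f":98,"i":7,"mcz":71,"oug":52}},"uh":{"che":45,"j":[48,29,95,49],"ljt":{"u":46}}}
After op 15 (replace /l/1/0 81): {"bpz":37,"dtt":80,"l":[{"gmm":97,"nn":37,"r":51},[81,45,98,44,53]],"rsj":{"aj":[21,24,31],"wsw":59,"y":{"dkr":70,"f":98,"i":7,"mcz":71,"oug":52}},"uh":{"che":45,"j":[48,29,95,49],"ljt":{"u":46}}}
After op 16 (remove /rsj/aj/0): {"bpz":37,"dtt":80,"l":[{"gmm":97,"nn":37,"r":51},[81,45,98,44,53]],"rsj":{"aj":[24,31],"wsw":59,"y":{"dkr":70,"f":98,"i":7,"mcz":71,"oug":52}},"uh":{"che":45,"j":[48,29,95,49],"ljt":{"u":46}}}
After op 17 (replace /rsj/aj/0 55): {"bpz":37,"dtt":80,"l":[{"gmm":97,"nn":37,"r":51},[81,45,98,44,53]],"rsj":{"aj":[55,31],"wsw":59,"y":{"dkr":70,"f":98,"i":7,"mcz":71,"oug":52}},"uh":{"che":45,"j":[48,29,95,49],"ljt":{"u":46}}}
After op 18 (replace /uh/ljt/u 5): {"bpz":37,"dtt":80,"l":[{"gmm":97,"nn":37,"r":51},[81,45,98,44,53]],"rsj":{"aj":[55,31],"wsw":59,"y":{"dkr":70,"f":98,"i":7,"mcz":71,"oug":52}},"uh":{"che":45,"j":[48,29,95,49],"ljt":{"u":5}}}
After op 19 (replace /l/0/gmm 21): {"bpz":37,"dtt":80,"l":[{"gmm":21,"nn":37,"r":51},[81,45,98,44,53]],"rsj":{"aj":[55,31],"wsw":59,"y":{"dkr":70,"f":98,"i":7,"mcz":71,"oug":52}},"uh":{"che":45,"j":[48,29,95,49],"ljt":{"u":5}}}
After op 20 (replace /rsj/aj/0 32): {"bpz":37,"dtt":80,"l":[{"gmm":21,"nn":37,"r":51},[81,45,98,44,53]],"rsj":{"aj":[32,31],"wsw":59,"y":{"dkr":70,"f":98,"i":7,"mcz":71,"oug":52}},"uh":{"che":45,"j":[48,29,95,49],"ljt":{"u":5}}}
After op 21 (remove /l/1): {"bpz":37,"dtt":80,"l":[{"gmm":21,"nn":37,"r":51}],"rsj":{"aj":[32,31],"wsw":59,"y":{"dkr":70,"f":98,"i":7,"mcz":71,"oug":52}},"uh":{"che":45,"j":[48,29,95,49],"ljt":{"u":5}}}
After op 22 (add /rsj/aj/2 9): {"bpz":37,"dtt":80,"l":[{"gmm":21,"nn":37,"r":51}],"rsj":{"aj":[32,31,9],"wsw":59,"y":{"dkr":70,"f":98,"i":7,"mcz":71,"oug":52}},"uh":{"che":45,"j":[48,29,95,49],"ljt":{"u":5}}}
After op 23 (add /rsj/wsw 21): {"bpz":37,"dtt":80,"l":[{"gmm":21,"nn":37,"r":51}],"rsj":{"aj":[32,31,9],"wsw":21,"y":{"dkr":70,"f":98,"i":7,"mcz":71,"oug":52}},"uh":{"che":45,"j":[48,29,95,49],"ljt":{"u":5}}}
Size at path /uh: 3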